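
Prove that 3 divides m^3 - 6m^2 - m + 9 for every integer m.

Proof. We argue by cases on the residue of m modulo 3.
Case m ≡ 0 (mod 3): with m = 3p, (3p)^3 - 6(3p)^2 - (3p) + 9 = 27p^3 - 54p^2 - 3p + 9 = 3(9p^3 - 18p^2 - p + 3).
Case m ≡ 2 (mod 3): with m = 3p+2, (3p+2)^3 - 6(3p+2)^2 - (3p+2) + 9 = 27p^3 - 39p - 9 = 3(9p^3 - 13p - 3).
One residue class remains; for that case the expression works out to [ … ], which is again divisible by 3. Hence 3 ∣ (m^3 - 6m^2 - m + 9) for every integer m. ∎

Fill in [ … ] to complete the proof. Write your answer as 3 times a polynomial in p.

3(9p^3 - 9p^2 - 10p + 1)

Only m ≡ 1 (mod 3) is unaccounted for. Put m = 3p+1:
(3p+1)^3 - 6(3p+1)^2 - (3p+1) + 9 expands to 27p^3 - 27p^2 - 30p + 3,
and factoring out 3 leaves 3(9p^3 - 9p^2 - 10p + 1).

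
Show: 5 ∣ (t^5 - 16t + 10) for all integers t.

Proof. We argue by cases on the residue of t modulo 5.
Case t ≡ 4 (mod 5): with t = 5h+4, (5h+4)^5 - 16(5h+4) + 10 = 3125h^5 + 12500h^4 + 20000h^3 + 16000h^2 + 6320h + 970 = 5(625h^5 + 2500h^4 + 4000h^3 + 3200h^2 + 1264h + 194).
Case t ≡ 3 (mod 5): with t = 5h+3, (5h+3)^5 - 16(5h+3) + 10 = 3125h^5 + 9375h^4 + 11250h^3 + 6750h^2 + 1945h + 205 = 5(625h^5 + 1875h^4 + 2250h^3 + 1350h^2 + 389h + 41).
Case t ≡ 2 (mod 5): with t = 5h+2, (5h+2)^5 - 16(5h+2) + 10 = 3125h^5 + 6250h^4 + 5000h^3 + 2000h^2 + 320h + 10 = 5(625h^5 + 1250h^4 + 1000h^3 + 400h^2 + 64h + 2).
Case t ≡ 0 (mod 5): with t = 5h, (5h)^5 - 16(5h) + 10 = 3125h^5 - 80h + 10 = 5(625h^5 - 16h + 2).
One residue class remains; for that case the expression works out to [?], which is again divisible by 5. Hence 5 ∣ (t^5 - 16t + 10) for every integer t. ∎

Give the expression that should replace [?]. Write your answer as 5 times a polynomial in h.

5(625h^5 + 625h^4 + 250h^3 + 50h^2 - 11h - 1)

The residues treated are {4, 3, 2, 0}, so the missing case is t ≡ 1 (mod 5); write t = 5h+1.
Then (5h+1)^5 - 16(5h+1) + 10 = 3125h^5 + 3125h^4 + 1250h^3 + 250h^2 - 55h - 5 = 5(625h^5 + 625h^4 + 250h^3 + 50h^2 - 11h - 1).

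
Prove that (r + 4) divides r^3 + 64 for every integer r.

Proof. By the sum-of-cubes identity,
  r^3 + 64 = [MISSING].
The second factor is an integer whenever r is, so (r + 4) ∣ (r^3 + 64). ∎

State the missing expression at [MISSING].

Polynomial division of r^3 + 64 by r + 4 leaves remainder 0 and quotient r^2 - 4r + 16.
Hence r^3 + 64 = (r + 4)(r^2 - 4r + 16).

(r + 4)(r^2 - 4r + 16)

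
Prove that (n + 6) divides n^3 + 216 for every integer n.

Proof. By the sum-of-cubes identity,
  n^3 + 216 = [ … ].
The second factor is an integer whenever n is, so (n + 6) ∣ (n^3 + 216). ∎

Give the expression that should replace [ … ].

(n + 6)(n^2 - 6n + 36)

a^3 + b^3 = (a + b)(a^2 - ab + b^2). With a = n, b = 6:
n^3 + 216 = (n + 6)(n^2 - 6n + 36).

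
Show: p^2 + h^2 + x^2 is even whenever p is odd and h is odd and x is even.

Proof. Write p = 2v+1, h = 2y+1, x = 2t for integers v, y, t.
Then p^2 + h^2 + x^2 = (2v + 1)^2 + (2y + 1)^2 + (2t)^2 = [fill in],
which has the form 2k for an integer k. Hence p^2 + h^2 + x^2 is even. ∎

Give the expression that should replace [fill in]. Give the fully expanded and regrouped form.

Expanding: (2v + 1)^2 + (2y + 1)^2 + (2t)^2 = 4t^2 + 4v^2 + 4v + 4y^2 + 4y + 2.
Every term is even; pulling out the factor of 2 gives 2(2t^2 + 2v^2 + 2v + 2y^2 + 2y + 1).

2(2t^2 + 2v^2 + 2v + 2y^2 + 2y + 1)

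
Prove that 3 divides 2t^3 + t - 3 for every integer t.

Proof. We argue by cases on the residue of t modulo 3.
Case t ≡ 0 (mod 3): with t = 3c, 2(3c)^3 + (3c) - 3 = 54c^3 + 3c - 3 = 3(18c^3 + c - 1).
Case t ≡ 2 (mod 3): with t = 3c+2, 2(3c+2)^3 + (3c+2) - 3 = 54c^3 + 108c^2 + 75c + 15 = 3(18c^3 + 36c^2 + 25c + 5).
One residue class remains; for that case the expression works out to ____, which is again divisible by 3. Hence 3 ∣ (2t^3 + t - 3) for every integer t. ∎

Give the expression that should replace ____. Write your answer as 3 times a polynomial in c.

Only t ≡ 1 (mod 3) is unaccounted for. Put t = 3c+1:
2(3c+1)^3 + (3c+1) - 3 expands to 54c^3 + 54c^2 + 21c,
and factoring out 3 leaves 3(18c^3 + 18c^2 + 7c).

3(18c^3 + 18c^2 + 7c)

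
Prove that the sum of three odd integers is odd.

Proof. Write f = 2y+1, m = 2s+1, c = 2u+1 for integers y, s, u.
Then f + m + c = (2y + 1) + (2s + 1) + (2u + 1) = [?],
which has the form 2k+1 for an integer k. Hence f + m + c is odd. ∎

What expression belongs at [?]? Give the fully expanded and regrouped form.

(2y + 1) + (2s + 1) + (2u + 1) = 2s + 2u + 2y + 3
= 2(s + u + y + 1) + 1.
Since s + u + y + 1 is an integer, the sum is of the form 2k+1 for an integer k.

2(s + u + y + 1) + 1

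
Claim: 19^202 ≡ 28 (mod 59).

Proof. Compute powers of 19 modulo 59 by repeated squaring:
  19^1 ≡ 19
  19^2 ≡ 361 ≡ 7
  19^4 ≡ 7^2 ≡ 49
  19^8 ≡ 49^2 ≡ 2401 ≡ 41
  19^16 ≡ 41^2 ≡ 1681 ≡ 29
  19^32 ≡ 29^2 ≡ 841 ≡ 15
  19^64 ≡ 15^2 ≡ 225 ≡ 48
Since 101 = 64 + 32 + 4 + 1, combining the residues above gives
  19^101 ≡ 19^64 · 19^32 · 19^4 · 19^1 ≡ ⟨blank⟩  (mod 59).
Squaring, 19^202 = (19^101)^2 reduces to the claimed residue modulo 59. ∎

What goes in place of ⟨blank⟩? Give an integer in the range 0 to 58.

21

Multiply the listed residues: 48 · 15 · 49 · 19 = 720 → 35280 → 670320.
Reducing modulo 59: 670320 = 11361·59 + 21, so 19^101 ≡ 21.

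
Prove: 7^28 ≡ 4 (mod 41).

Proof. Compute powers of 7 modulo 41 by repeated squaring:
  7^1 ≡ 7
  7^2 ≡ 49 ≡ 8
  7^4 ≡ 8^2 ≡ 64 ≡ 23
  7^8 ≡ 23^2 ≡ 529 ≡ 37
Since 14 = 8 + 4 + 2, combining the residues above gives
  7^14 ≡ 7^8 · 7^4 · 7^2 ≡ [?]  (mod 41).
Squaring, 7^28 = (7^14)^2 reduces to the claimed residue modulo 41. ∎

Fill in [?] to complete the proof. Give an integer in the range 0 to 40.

Multiply the listed residues: 37 · 23 · 8 = 851 → 6808.
Reducing modulo 41: 6808 = 166·41 + 2, so 7^14 ≡ 2.

2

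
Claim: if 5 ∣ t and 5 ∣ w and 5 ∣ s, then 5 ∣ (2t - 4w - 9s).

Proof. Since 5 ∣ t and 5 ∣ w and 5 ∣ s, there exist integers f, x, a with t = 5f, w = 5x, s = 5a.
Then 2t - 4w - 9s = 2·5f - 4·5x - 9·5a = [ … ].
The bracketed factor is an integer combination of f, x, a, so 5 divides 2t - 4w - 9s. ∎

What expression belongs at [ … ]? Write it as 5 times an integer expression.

Pull the common 5 out of every term: 2·5f - 4·5x - 9·5a = 5(-9a + 2f - 4x).
-9a + 2f - 4x is an integer, which exhibits the divisibility.

5(-9a + 2f - 4x)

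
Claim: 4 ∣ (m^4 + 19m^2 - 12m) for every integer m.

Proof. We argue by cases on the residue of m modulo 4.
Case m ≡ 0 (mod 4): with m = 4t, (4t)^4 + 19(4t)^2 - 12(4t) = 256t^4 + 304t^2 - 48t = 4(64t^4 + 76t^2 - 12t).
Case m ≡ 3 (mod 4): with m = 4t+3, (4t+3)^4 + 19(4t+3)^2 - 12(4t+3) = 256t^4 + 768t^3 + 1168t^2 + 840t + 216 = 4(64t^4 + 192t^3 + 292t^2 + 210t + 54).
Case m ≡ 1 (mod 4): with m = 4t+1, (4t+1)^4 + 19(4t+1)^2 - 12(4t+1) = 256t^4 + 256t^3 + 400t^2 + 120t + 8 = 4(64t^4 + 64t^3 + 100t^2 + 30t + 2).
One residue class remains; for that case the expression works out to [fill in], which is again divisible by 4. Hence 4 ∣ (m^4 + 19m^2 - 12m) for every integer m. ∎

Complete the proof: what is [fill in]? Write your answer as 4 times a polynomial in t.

Only m ≡ 2 (mod 4) is unaccounted for. Put m = 4t+2:
(4t+2)^4 + 19(4t+2)^2 - 12(4t+2) expands to 256t^4 + 512t^3 + 688t^2 + 384t + 68,
and factoring out 4 leaves 4(64t^4 + 128t^3 + 172t^2 + 96t + 17).

4(64t^4 + 128t^3 + 172t^2 + 96t + 17)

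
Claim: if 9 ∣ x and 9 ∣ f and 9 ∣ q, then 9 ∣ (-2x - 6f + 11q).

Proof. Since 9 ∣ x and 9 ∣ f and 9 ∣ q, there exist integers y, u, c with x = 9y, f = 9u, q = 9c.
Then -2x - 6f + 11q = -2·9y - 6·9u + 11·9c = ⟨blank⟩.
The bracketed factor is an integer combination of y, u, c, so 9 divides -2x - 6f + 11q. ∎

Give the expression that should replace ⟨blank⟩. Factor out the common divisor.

9(11c - 6u - 2y)

Pull the common 9 out of every term: -2·9y - 6·9u + 11·9c = 9(11c - 6u - 2y).
11c - 6u - 2y is an integer, which exhibits the divisibility.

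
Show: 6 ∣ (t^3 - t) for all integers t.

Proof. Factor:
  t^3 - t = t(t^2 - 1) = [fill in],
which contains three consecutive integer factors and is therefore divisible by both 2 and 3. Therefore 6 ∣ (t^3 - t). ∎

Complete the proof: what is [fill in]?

t(t^2 - 1) = t(t - 1)(t + 1) = (t - 1)t(t + 1).
These three factors are consecutive integers, so their product is divisible by 6.

(t - 1)t(t + 1)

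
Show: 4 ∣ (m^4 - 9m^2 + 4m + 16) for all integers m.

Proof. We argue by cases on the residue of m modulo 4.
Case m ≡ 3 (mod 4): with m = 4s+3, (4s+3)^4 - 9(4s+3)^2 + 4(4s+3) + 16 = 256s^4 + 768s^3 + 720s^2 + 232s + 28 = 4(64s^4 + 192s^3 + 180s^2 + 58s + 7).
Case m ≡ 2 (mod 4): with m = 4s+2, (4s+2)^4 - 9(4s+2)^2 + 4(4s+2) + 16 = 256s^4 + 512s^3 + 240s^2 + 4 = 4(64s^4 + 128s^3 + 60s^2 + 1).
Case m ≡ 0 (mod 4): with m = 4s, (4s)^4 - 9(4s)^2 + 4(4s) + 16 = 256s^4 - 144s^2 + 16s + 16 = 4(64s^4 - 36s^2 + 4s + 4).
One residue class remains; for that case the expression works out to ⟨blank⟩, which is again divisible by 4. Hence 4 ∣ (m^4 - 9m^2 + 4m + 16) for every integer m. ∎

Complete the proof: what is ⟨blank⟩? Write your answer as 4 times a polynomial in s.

4(64s^4 + 64s^3 - 12s^2 - 10s + 3)

Only m ≡ 1 (mod 4) is unaccounted for. Put m = 4s+1:
(4s+1)^4 - 9(4s+1)^2 + 4(4s+1) + 16 expands to 256s^4 + 256s^3 - 48s^2 - 40s + 12,
and factoring out 4 leaves 4(64s^4 + 64s^3 - 12s^2 - 10s + 3).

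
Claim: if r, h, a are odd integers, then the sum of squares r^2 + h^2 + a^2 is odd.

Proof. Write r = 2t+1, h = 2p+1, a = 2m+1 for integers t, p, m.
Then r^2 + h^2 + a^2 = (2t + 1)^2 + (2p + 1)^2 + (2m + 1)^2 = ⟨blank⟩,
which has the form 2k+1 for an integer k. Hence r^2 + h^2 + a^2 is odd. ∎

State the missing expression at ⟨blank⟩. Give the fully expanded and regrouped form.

(2t + 1)^2 + (2p + 1)^2 + (2m + 1)^2 = 4m^2 + 4m + 4p^2 + 4p + 4t^2 + 4t + 3
= 2(2m^2 + 2m + 2p^2 + 2p + 2t^2 + 2t + 1) + 1.
Since 2m^2 + 2m + 2p^2 + 2p + 2t^2 + 2t + 1 is an integer, the sum of squares is of the form 2k+1 for an integer k.

2(2m^2 + 2m + 2p^2 + 2p + 2t^2 + 2t + 1) + 1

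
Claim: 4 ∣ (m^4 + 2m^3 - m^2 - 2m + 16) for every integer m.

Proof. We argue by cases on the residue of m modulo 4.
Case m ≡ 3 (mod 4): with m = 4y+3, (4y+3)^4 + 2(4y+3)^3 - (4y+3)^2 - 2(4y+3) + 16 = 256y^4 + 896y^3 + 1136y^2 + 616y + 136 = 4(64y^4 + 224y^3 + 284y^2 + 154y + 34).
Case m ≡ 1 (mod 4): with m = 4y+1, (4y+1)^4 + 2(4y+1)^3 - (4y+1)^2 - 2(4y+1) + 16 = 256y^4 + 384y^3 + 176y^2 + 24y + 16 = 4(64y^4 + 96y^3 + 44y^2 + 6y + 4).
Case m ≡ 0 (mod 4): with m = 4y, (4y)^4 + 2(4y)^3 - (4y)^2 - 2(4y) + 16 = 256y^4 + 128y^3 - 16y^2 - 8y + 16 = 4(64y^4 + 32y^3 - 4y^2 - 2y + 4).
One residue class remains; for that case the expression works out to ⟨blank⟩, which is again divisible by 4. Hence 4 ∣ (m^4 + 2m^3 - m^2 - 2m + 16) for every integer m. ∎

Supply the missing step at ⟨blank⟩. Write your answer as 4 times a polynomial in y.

The residues treated are {3, 1, 0}, so the missing case is m ≡ 2 (mod 4); write m = 4y+2.
Then (4y+2)^4 + 2(4y+2)^3 - (4y+2)^2 - 2(4y+2) + 16 = 256y^4 + 640y^3 + 560y^2 + 200y + 40 = 4(64y^4 + 160y^3 + 140y^2 + 50y + 10).

4(64y^4 + 160y^3 + 140y^2 + 50y + 10)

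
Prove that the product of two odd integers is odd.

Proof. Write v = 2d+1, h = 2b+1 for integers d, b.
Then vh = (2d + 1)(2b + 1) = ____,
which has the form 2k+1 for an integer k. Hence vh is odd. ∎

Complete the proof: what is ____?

2(2bd + b + d) + 1

(2d + 1)(2b + 1) = 4bd + 2b + 2d + 1
= 2(2bd + b + d) + 1.
Since 2bd + b + d is an integer, the product is of the form 2k+1 for an integer k.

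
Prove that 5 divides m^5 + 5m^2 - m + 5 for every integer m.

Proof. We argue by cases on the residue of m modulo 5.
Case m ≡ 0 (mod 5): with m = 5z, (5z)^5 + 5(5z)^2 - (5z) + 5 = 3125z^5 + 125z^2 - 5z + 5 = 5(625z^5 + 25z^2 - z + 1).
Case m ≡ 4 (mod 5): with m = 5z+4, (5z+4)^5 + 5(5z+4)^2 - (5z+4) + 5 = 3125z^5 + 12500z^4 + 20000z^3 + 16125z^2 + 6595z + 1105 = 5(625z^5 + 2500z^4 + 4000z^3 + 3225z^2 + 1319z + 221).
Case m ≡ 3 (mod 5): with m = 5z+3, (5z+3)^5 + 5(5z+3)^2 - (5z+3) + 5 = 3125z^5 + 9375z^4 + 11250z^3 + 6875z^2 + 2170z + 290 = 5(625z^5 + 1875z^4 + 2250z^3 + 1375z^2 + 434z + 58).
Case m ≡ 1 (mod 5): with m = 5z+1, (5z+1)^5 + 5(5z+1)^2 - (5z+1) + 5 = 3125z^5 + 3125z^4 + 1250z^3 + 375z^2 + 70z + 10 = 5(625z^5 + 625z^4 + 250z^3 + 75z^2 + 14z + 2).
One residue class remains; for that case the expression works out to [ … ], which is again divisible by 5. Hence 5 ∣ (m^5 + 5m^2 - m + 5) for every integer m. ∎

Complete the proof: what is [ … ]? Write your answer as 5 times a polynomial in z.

The residues treated are {0, 4, 3, 1}, so the missing case is m ≡ 2 (mod 5); write m = 5z+2.
Then (5z+2)^5 + 5(5z+2)^2 - (5z+2) + 5 = 3125z^5 + 6250z^4 + 5000z^3 + 2125z^2 + 495z + 55 = 5(625z^5 + 1250z^4 + 1000z^3 + 425z^2 + 99z + 11).

5(625z^5 + 1250z^4 + 1000z^3 + 425z^2 + 99z + 11)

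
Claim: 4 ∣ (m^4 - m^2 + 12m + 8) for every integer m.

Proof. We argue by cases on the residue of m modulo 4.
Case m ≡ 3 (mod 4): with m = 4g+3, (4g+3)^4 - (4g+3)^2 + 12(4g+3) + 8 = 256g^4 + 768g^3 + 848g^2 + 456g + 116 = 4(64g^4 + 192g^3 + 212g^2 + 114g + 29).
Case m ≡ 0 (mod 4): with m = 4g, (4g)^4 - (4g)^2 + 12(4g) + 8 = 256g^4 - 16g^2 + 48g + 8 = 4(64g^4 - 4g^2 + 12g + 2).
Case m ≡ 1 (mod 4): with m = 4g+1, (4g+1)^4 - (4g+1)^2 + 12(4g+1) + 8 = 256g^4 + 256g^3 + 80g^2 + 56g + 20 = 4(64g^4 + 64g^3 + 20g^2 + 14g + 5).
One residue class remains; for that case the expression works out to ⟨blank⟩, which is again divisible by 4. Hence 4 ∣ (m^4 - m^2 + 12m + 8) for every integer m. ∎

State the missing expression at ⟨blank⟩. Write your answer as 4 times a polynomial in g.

Only m ≡ 2 (mod 4) is unaccounted for. Put m = 4g+2:
(4g+2)^4 - (4g+2)^2 + 12(4g+2) + 8 expands to 256g^4 + 512g^3 + 368g^2 + 160g + 44,
and factoring out 4 leaves 4(64g^4 + 128g^3 + 92g^2 + 40g + 11).

4(64g^4 + 128g^3 + 92g^2 + 40g + 11)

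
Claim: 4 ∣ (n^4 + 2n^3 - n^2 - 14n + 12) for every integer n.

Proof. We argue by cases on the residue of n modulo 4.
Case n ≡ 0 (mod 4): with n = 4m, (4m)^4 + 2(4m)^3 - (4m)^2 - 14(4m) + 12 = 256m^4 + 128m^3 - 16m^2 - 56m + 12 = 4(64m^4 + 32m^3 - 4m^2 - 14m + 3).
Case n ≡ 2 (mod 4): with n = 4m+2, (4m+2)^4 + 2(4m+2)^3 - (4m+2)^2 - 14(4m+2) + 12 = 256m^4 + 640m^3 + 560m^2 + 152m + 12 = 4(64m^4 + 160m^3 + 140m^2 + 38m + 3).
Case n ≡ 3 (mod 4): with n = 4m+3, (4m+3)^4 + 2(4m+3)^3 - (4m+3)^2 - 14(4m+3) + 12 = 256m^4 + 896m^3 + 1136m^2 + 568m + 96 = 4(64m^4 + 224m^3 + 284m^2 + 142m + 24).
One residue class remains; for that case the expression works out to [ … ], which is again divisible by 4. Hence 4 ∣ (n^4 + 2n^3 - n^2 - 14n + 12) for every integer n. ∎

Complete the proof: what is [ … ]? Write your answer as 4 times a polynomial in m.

Only n ≡ 1 (mod 4) is unaccounted for. Put n = 4m+1:
(4m+1)^4 + 2(4m+1)^3 - (4m+1)^2 - 14(4m+1) + 12 expands to 256m^4 + 384m^3 + 176m^2 - 24m,
and factoring out 4 leaves 4(64m^4 + 96m^3 + 44m^2 - 6m).

4(64m^4 + 96m^3 + 44m^2 - 6m)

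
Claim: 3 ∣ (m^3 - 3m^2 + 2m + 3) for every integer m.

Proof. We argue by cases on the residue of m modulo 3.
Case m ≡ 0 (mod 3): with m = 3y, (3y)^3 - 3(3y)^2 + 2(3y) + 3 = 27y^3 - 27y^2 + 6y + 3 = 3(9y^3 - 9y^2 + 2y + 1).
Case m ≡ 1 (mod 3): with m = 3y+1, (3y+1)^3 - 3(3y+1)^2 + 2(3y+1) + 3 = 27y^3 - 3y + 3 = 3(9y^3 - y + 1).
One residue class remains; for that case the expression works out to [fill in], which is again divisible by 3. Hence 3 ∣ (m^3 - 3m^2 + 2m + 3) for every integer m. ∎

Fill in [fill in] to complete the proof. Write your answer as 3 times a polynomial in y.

The residues treated are {0, 1}, so the missing case is m ≡ 2 (mod 3); write m = 3y+2.
Then (3y+2)^3 - 3(3y+2)^2 + 2(3y+2) + 3 = 27y^3 + 27y^2 + 6y + 3 = 3(9y^3 + 9y^2 + 2y + 1).

3(9y^3 + 9y^2 + 2y + 1)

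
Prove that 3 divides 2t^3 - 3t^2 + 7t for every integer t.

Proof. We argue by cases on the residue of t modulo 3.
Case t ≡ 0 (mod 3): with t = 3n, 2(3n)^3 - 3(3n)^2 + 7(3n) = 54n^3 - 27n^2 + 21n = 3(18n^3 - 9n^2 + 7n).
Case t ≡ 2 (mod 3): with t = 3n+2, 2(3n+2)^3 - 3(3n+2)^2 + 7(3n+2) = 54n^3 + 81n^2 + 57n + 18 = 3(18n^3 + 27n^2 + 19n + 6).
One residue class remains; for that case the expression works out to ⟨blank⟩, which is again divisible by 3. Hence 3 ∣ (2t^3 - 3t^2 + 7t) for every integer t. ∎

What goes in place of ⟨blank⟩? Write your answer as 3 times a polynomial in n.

Only t ≡ 1 (mod 3) is unaccounted for. Put t = 3n+1:
2(3n+1)^3 - 3(3n+1)^2 + 7(3n+1) expands to 54n^3 + 27n^2 + 21n + 6,
and factoring out 3 leaves 3(18n^3 + 9n^2 + 7n + 2).

3(18n^3 + 9n^2 + 7n + 2)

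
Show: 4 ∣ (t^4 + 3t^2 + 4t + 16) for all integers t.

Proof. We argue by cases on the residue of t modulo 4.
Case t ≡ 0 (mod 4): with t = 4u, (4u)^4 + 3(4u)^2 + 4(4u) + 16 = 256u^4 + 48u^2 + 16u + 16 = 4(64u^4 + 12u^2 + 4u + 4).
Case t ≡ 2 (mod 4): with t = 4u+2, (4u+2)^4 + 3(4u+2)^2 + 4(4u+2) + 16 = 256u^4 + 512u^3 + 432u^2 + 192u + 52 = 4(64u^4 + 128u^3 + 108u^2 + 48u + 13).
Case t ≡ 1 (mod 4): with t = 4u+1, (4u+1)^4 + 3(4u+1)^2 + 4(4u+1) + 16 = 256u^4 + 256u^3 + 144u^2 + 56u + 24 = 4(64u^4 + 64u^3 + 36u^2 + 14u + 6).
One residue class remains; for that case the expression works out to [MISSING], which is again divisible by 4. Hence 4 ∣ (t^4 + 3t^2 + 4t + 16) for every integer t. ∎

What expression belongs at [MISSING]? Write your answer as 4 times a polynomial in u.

The residues treated are {0, 2, 1}, so the missing case is t ≡ 3 (mod 4); write t = 4u+3.
Then (4u+3)^4 + 3(4u+3)^2 + 4(4u+3) + 16 = 256u^4 + 768u^3 + 912u^2 + 520u + 136 = 4(64u^4 + 192u^3 + 228u^2 + 130u + 34).

4(64u^4 + 192u^3 + 228u^2 + 130u + 34)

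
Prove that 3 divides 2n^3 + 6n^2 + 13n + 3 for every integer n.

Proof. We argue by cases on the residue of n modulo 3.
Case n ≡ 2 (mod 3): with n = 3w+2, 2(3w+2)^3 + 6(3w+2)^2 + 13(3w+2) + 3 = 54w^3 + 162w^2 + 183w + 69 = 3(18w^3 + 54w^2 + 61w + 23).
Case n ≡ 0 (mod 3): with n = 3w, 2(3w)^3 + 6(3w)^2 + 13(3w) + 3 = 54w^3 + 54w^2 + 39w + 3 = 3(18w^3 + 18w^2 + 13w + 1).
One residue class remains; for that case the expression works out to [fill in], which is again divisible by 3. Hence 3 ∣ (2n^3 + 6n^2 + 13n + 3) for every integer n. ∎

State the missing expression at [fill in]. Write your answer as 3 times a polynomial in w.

3(18w^3 + 36w^2 + 31w + 8)

Only n ≡ 1 (mod 3) is unaccounted for. Put n = 3w+1:
2(3w+1)^3 + 6(3w+1)^2 + 13(3w+1) + 3 expands to 54w^3 + 108w^2 + 93w + 24,
and factoring out 3 leaves 3(18w^3 + 36w^2 + 31w + 8).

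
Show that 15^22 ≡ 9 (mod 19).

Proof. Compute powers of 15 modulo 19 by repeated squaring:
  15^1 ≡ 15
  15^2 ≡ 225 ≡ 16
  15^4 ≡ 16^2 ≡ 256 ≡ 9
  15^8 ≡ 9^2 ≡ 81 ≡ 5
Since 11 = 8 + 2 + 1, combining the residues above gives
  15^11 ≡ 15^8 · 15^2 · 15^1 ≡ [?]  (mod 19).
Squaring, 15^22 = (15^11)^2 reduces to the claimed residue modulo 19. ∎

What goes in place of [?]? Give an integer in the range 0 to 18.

15^8 · 15^2 · 15^1 ≡ 5 · 16 · 15 = 1200.
1200 mod 19 = 3, so 15^11 ≡ 3 (mod 19).

3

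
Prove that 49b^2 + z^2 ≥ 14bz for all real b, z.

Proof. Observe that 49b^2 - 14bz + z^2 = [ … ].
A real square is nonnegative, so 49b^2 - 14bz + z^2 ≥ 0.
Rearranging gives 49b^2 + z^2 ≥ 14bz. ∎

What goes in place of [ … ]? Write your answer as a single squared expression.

(7b - z)^2

The leading and trailing coefficients are 7^2 and 1^2, and 14 = 2·7·1, so the trinomial is (7b - z)^2.
Hence 49b^2 - 14bz + z^2 ≥ 0.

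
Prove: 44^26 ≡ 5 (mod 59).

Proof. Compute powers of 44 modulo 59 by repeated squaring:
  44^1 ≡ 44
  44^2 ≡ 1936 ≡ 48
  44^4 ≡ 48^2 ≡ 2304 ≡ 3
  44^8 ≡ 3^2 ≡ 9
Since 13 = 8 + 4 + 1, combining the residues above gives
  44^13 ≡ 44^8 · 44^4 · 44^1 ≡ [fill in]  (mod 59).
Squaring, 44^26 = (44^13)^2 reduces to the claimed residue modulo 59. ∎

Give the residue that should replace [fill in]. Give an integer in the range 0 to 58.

Multiply the listed residues: 9 · 3 · 44 = 27 → 1188.
Reducing modulo 59: 1188 = 20·59 + 8, so 44^13 ≡ 8.

8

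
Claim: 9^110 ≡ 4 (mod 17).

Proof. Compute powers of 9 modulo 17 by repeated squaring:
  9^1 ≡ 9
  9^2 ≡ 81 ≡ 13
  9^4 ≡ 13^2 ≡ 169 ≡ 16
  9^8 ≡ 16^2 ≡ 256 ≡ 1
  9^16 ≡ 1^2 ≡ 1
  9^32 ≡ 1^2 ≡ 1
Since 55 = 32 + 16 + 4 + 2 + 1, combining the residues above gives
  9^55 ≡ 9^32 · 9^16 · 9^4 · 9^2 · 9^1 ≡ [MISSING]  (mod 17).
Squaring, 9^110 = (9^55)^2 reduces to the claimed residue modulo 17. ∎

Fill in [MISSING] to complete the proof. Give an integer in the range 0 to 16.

Multiply the listed residues: 1 · 1 · 16 · 13 · 9 = 1 → 16 → 208 → 1872.
Reducing modulo 17: 1872 = 110·17 + 2, so 9^55 ≡ 2.

2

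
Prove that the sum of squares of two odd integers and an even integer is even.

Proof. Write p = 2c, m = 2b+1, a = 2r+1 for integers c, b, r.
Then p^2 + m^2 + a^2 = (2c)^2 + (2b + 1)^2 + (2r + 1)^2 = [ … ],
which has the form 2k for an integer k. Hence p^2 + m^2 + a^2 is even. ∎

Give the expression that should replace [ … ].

(2c)^2 + (2b + 1)^2 + (2r + 1)^2 = 4b^2 + 4b + 4c^2 + 4r^2 + 4r + 2
= 2(2b^2 + 2b + 2c^2 + 2r^2 + 2r + 1).
Since 2b^2 + 2b + 2c^2 + 2r^2 + 2r + 1 is an integer, the sum of squares is of the form 2k for an integer k.

2(2b^2 + 2b + 2c^2 + 2r^2 + 2r + 1)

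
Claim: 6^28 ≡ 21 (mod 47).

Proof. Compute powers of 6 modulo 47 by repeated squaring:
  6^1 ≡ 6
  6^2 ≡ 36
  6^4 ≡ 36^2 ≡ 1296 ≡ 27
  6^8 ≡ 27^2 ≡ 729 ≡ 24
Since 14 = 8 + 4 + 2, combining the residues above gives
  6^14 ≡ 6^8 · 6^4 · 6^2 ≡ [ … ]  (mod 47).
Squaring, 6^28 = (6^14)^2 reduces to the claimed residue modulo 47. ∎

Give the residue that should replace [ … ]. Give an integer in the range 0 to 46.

16

6^8 · 6^4 · 6^2 ≡ 24 · 27 · 36 = 23328.
23328 mod 47 = 16, so 6^14 ≡ 16 (mod 47).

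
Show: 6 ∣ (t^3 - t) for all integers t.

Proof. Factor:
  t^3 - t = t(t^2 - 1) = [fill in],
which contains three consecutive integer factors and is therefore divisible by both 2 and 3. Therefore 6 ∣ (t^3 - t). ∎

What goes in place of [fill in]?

(t - 1)t(t + 1)

t(t^2 - 1) = t(t - 1)(t + 1) = (t - 1)t(t + 1).
These three factors are consecutive integers, so their product is divisible by 6.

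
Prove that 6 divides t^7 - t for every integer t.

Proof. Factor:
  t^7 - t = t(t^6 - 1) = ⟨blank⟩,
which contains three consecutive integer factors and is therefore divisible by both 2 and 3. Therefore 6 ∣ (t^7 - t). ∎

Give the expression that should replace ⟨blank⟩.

t^6 - 1 = (t^2 - 1)(t^4 + t^2 + 1), and t^2 - 1 = (t-1)(t+1).
So t(t^6 - 1) = (t - 1)t(t + 1)(t^4 + t^2 + 1).

(t - 1)t(t + 1)(t^4 + t^2 + 1)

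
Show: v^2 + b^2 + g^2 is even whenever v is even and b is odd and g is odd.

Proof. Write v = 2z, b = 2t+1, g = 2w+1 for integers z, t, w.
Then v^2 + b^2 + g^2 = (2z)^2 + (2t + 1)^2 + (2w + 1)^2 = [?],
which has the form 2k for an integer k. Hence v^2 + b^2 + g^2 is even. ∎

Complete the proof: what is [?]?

(2z)^2 + (2t + 1)^2 + (2w + 1)^2 = 4t^2 + 4t + 4w^2 + 4w + 4z^2 + 2
= 2(2t^2 + 2t + 2w^2 + 2w + 2z^2 + 1).
Since 2t^2 + 2t + 2w^2 + 2w + 2z^2 + 1 is an integer, the sum of squares is of the form 2k for an integer k.

2(2t^2 + 2t + 2w^2 + 2w + 2z^2 + 1)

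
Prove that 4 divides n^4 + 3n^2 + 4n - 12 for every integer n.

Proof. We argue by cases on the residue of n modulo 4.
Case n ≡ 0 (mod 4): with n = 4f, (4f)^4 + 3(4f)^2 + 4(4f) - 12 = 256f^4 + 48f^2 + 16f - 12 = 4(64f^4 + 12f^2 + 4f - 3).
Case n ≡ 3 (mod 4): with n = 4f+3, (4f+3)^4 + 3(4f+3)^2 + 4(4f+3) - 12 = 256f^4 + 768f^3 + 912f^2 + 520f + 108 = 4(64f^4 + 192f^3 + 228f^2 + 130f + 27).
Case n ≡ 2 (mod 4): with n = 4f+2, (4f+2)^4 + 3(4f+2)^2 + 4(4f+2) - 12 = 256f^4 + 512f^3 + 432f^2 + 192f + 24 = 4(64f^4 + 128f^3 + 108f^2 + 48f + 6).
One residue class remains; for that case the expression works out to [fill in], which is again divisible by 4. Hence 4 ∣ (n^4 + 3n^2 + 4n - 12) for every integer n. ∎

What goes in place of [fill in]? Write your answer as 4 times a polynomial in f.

4(64f^4 + 64f^3 + 36f^2 + 14f - 1)

Only n ≡ 1 (mod 4) is unaccounted for. Put n = 4f+1:
(4f+1)^4 + 3(4f+1)^2 + 4(4f+1) - 12 expands to 256f^4 + 256f^3 + 144f^2 + 56f - 4,
and factoring out 4 leaves 4(64f^4 + 64f^3 + 36f^2 + 14f - 1).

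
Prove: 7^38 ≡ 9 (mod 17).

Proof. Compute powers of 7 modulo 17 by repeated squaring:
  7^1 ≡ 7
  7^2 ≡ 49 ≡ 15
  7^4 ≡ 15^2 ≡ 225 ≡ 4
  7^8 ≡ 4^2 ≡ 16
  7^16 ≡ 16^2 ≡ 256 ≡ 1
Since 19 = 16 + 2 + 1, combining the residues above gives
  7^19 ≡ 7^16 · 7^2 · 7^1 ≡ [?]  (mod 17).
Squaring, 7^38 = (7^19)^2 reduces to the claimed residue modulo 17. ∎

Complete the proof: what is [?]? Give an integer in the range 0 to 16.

7^16 · 7^2 · 7^1 ≡ 1 · 15 · 7 = 105.
105 mod 17 = 3, so 7^19 ≡ 3 (mod 17).

3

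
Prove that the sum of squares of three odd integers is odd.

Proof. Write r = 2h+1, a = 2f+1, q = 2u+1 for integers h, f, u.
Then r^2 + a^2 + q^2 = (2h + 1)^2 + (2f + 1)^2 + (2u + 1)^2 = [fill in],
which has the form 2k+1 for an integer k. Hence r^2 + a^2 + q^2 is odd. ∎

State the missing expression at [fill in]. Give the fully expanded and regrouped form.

2(2f^2 + 2f + 2h^2 + 2h + 2u^2 + 2u + 1) + 1

Expanding: (2h + 1)^2 + (2f + 1)^2 + (2u + 1)^2 = 4f^2 + 4f + 4h^2 + 4h + 4u^2 + 4u + 3.
Every term except the constant is even, so this is 2(2f^2 + 2f + 2h^2 + 2h + 2u^2 + 2u + 1) + 1,
and 2f^2 + 2f + 2h^2 + 2h + 2u^2 + 2u + 1 ∈ ℤ gives the required form.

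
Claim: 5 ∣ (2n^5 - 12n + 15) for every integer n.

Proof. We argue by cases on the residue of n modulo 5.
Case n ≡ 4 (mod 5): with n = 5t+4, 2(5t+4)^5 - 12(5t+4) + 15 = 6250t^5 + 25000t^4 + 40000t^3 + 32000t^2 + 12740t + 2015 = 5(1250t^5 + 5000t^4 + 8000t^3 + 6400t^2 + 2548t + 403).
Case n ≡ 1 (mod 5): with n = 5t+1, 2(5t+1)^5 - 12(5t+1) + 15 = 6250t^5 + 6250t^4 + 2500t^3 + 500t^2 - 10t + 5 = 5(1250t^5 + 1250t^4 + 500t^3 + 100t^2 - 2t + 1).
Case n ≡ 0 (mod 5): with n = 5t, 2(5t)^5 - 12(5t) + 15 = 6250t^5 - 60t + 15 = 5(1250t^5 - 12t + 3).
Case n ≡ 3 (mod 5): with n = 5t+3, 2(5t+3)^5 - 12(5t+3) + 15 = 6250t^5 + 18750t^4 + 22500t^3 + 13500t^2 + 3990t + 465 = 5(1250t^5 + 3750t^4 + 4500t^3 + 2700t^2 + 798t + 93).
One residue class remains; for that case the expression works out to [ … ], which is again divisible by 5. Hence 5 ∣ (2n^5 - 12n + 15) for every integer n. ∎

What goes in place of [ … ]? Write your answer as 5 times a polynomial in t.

The residues treated are {4, 1, 0, 3}, so the missing case is n ≡ 2 (mod 5); write n = 5t+2.
Then 2(5t+2)^5 - 12(5t+2) + 15 = 6250t^5 + 12500t^4 + 10000t^3 + 4000t^2 + 740t + 55 = 5(1250t^5 + 2500t^4 + 2000t^3 + 800t^2 + 148t + 11).

5(1250t^5 + 2500t^4 + 2000t^3 + 800t^2 + 148t + 11)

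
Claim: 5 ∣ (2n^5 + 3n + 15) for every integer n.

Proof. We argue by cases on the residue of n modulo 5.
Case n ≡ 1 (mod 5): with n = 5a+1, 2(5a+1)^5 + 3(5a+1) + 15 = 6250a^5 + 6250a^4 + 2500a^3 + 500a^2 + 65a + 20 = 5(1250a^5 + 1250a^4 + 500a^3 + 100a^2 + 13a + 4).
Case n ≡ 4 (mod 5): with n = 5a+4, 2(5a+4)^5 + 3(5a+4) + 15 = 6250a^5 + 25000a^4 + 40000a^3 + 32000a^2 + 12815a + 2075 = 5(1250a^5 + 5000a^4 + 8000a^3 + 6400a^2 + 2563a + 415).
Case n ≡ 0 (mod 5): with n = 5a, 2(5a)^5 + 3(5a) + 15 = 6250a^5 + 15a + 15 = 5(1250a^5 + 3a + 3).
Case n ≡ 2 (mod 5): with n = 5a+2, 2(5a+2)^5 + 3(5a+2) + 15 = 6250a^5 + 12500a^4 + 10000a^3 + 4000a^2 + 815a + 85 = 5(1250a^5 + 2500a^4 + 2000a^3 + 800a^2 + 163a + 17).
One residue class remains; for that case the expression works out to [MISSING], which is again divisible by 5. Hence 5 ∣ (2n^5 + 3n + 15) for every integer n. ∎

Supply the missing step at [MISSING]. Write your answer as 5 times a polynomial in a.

5(1250a^5 + 3750a^4 + 4500a^3 + 2700a^2 + 813a + 102)

The residues treated are {1, 4, 0, 2}, so the missing case is n ≡ 3 (mod 5); write n = 5a+3.
Then 2(5a+3)^5 + 3(5a+3) + 15 = 6250a^5 + 18750a^4 + 22500a^3 + 13500a^2 + 4065a + 510 = 5(1250a^5 + 3750a^4 + 4500a^3 + 2700a^2 + 813a + 102).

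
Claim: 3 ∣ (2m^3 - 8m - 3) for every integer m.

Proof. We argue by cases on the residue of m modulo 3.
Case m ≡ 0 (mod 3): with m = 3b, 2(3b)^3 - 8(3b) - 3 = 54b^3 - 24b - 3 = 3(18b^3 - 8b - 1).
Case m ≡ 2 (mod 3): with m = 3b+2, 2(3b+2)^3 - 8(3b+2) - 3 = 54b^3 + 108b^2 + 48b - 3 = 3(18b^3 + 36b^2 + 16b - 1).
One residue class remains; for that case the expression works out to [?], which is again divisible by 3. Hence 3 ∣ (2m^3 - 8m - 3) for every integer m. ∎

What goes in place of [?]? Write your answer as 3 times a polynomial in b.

3(18b^3 + 18b^2 - 2b - 3)

Only m ≡ 1 (mod 3) is unaccounted for. Put m = 3b+1:
2(3b+1)^3 - 8(3b+1) - 3 expands to 54b^3 + 54b^2 - 6b - 9,
and factoring out 3 leaves 3(18b^3 + 18b^2 - 2b - 3).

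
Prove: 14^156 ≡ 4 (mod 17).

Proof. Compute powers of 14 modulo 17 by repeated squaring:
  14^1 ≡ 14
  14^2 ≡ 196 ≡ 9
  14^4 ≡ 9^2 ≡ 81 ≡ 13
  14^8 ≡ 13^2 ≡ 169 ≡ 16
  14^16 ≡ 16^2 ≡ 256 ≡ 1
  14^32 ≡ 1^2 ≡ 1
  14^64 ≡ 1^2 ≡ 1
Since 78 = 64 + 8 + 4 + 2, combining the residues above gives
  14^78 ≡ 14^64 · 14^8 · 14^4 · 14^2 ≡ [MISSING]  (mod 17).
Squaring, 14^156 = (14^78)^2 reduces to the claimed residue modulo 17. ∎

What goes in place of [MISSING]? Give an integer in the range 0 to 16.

2

Multiply the listed residues: 1 · 16 · 13 · 9 = 16 → 208 → 1872.
Reducing modulo 17: 1872 = 110·17 + 2, so 14^78 ≡ 2.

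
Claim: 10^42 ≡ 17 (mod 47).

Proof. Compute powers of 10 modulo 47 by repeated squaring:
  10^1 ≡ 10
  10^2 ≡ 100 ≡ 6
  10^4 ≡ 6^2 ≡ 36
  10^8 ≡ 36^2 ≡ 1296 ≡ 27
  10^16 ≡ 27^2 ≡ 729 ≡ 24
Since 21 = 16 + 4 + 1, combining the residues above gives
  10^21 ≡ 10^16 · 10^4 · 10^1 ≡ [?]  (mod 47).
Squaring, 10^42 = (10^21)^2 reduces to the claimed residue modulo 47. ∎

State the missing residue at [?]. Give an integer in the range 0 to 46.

10^16 · 10^4 · 10^1 ≡ 24 · 36 · 10 = 8640.
8640 mod 47 = 39, so 10^21 ≡ 39 (mod 47).

39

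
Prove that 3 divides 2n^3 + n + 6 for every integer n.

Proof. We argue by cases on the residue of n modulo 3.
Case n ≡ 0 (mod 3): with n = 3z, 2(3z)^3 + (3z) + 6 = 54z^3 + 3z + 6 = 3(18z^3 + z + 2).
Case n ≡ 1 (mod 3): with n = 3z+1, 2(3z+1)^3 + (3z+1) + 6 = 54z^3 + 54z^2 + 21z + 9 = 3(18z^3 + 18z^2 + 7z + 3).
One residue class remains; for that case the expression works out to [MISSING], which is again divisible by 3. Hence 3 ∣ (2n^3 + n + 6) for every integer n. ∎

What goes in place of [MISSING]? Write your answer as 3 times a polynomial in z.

Only n ≡ 2 (mod 3) is unaccounted for. Put n = 3z+2:
2(3z+2)^3 + (3z+2) + 6 expands to 54z^3 + 108z^2 + 75z + 24,
and factoring out 3 leaves 3(18z^3 + 36z^2 + 25z + 8).

3(18z^3 + 36z^2 + 25z + 8)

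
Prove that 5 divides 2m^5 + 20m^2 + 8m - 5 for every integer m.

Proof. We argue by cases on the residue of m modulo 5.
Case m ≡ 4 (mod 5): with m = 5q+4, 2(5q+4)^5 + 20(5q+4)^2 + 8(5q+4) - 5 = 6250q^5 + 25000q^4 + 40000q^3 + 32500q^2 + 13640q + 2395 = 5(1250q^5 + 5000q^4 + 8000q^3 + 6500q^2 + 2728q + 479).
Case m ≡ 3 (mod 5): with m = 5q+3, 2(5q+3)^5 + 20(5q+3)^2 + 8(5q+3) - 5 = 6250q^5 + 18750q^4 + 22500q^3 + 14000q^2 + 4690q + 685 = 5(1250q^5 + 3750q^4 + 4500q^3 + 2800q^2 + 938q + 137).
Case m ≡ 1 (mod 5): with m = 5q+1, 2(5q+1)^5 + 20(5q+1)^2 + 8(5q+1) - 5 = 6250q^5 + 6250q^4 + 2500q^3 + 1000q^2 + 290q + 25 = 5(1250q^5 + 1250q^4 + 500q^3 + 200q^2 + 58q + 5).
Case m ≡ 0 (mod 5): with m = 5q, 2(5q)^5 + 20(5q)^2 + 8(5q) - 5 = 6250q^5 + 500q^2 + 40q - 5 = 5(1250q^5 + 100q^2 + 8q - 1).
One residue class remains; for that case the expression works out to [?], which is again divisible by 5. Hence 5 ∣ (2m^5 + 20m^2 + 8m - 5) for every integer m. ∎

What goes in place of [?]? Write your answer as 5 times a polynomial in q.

5(1250q^5 + 2500q^4 + 2000q^3 + 900q^2 + 248q + 31)

The residues treated are {4, 3, 1, 0}, so the missing case is m ≡ 2 (mod 5); write m = 5q+2.
Then 2(5q+2)^5 + 20(5q+2)^2 + 8(5q+2) - 5 = 6250q^5 + 12500q^4 + 10000q^3 + 4500q^2 + 1240q + 155 = 5(1250q^5 + 2500q^4 + 2000q^3 + 900q^2 + 248q + 31).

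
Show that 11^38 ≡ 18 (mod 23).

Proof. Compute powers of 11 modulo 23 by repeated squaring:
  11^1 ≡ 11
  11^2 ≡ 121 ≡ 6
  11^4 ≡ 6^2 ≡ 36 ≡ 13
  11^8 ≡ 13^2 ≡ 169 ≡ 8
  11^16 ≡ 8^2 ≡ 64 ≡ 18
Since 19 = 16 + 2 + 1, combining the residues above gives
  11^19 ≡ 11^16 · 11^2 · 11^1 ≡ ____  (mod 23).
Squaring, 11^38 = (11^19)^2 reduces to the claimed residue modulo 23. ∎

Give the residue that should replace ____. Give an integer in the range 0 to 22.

Multiply the listed residues: 18 · 6 · 11 = 108 → 1188.
Reducing modulo 23: 1188 = 51·23 + 15, so 11^19 ≡ 15.

15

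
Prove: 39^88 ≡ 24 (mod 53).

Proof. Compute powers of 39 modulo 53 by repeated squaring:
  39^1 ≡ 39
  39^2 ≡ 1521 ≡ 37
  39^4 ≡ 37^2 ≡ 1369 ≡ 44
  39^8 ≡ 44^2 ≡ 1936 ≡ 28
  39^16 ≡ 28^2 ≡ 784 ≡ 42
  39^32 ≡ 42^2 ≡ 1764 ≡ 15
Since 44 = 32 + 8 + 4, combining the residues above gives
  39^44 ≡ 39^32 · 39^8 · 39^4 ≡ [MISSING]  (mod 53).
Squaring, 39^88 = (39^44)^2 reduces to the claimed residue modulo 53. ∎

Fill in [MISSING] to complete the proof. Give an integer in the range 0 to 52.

36

Multiply the listed residues: 15 · 28 · 44 = 420 → 18480.
Reducing modulo 53: 18480 = 348·53 + 36, so 39^44 ≡ 36.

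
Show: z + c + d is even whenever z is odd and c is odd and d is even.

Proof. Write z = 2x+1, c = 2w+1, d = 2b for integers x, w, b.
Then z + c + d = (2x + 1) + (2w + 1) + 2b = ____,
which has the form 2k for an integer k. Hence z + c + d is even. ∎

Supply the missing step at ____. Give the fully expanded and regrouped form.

(2x + 1) + (2w + 1) + 2b = 2b + 2w + 2x + 2
= 2(b + w + x + 1).
Since b + w + x + 1 is an integer, the sum is of the form 2k for an integer k.

2(b + w + x + 1)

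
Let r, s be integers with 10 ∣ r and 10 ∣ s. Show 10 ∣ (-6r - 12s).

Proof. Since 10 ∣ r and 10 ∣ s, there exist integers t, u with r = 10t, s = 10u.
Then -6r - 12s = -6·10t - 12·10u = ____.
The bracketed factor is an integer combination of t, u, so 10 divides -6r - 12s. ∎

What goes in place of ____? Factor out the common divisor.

Pull the common 10 out of every term: -6·10t - 12·10u = 10(-6t - 12u).
-6t - 12u is an integer, which exhibits the divisibility.

10(-6t - 12u)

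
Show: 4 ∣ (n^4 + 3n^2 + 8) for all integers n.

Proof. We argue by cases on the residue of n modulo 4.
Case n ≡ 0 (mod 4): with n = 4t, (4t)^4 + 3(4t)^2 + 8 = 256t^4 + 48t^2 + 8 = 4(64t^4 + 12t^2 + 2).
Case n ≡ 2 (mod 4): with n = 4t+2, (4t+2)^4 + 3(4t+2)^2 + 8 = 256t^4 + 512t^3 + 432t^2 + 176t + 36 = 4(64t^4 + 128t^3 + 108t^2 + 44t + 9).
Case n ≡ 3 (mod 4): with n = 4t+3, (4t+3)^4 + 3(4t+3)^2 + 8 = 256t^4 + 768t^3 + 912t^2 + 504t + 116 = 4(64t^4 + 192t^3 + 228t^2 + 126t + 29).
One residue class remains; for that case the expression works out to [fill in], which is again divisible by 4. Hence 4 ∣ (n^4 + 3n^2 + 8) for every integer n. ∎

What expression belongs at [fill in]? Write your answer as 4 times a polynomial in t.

The residues treated are {0, 2, 3}, so the missing case is n ≡ 1 (mod 4); write n = 4t+1.
Then (4t+1)^4 + 3(4t+1)^2 + 8 = 256t^4 + 256t^3 + 144t^2 + 40t + 12 = 4(64t^4 + 64t^3 + 36t^2 + 10t + 3).

4(64t^4 + 64t^3 + 36t^2 + 10t + 3)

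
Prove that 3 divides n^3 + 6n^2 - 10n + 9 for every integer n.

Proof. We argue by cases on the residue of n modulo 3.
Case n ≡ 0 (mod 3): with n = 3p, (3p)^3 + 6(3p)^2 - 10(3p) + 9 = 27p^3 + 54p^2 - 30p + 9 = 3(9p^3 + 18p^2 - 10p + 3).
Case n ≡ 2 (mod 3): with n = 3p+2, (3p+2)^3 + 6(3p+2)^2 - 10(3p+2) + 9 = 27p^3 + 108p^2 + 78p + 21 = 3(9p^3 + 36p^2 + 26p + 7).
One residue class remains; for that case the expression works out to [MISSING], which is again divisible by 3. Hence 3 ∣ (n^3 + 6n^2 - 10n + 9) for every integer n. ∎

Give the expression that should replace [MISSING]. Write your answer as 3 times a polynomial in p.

Only n ≡ 1 (mod 3) is unaccounted for. Put n = 3p+1:
(3p+1)^3 + 6(3p+1)^2 - 10(3p+1) + 9 expands to 27p^3 + 81p^2 + 15p + 6,
and factoring out 3 leaves 3(9p^3 + 27p^2 + 5p + 2).

3(9p^3 + 27p^2 + 5p + 2)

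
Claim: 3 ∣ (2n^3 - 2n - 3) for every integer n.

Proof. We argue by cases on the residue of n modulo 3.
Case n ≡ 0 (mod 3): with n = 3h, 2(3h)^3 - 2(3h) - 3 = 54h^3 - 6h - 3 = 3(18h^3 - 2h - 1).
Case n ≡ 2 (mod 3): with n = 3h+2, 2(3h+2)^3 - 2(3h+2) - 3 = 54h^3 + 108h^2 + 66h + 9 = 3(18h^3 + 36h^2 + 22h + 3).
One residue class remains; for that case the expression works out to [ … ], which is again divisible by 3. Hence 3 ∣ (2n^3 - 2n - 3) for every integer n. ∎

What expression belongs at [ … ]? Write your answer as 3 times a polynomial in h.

The residues treated are {0, 2}, so the missing case is n ≡ 1 (mod 3); write n = 3h+1.
Then 2(3h+1)^3 - 2(3h+1) - 3 = 54h^3 + 54h^2 + 12h - 3 = 3(18h^3 + 18h^2 + 4h - 1).

3(18h^3 + 18h^2 + 4h - 1)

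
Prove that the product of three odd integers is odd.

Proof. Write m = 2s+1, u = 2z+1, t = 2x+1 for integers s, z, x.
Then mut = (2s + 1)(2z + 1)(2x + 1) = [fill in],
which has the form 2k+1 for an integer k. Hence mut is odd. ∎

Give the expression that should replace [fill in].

(2s + 1)(2z + 1)(2x + 1) = 8sxz + 4sx + 4sz + 2s + 4xz + 2x + 2z + 1
= 2(4sxz + 2sx + 2sz + s + 2xz + x + z) + 1.
Since 4sxz + 2sx + 2sz + s + 2xz + x + z is an integer, the product is of the form 2k+1 for an integer k.

2(4sxz + 2sx + 2sz + s + 2xz + x + z) + 1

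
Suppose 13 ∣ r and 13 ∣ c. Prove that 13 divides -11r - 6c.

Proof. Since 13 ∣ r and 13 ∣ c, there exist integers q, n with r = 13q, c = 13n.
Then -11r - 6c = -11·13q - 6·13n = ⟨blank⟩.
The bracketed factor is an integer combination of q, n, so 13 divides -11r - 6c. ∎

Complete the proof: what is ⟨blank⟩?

13(-6n - 11q)

Each term has a factor of 13: -11·13q - 6·13n = 13·(-6n - 11q).
Since -6n - 11q is an integer, 13 ∣ (-11r - 6c).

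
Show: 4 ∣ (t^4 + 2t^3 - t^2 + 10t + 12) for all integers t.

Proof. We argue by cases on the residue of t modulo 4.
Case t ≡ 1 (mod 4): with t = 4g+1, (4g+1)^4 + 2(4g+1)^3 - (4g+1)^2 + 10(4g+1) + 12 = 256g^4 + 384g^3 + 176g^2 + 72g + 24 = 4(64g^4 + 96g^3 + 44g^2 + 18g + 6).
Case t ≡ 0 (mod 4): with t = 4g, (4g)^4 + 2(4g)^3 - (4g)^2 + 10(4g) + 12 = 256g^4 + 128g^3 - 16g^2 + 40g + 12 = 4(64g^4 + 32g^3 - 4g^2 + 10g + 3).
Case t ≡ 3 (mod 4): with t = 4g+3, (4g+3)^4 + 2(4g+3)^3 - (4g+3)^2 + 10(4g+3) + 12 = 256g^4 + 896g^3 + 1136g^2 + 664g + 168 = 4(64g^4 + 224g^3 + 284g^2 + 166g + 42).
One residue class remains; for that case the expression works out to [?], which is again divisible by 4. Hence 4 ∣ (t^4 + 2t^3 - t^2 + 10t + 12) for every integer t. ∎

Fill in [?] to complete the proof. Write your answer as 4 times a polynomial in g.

4(64g^4 + 160g^3 + 140g^2 + 62g + 15)

Only t ≡ 2 (mod 4) is unaccounted for. Put t = 4g+2:
(4g+2)^4 + 2(4g+2)^3 - (4g+2)^2 + 10(4g+2) + 12 expands to 256g^4 + 640g^3 + 560g^2 + 248g + 60,
and factoring out 4 leaves 4(64g^4 + 160g^3 + 140g^2 + 62g + 15).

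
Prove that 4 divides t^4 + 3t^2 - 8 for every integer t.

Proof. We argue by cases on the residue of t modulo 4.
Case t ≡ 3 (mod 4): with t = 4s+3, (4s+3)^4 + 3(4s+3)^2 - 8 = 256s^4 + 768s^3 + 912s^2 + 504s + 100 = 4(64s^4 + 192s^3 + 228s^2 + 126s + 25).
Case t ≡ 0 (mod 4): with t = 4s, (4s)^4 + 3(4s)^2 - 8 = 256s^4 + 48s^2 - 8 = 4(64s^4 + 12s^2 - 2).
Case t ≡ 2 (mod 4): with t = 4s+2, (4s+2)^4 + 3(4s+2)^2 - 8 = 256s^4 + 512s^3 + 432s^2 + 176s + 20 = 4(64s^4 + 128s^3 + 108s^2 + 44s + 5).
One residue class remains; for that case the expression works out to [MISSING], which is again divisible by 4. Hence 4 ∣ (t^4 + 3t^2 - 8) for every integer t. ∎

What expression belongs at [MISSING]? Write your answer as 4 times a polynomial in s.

The residues treated are {3, 0, 2}, so the missing case is t ≡ 1 (mod 4); write t = 4s+1.
Then (4s+1)^4 + 3(4s+1)^2 - 8 = 256s^4 + 256s^3 + 144s^2 + 40s - 4 = 4(64s^4 + 64s^3 + 36s^2 + 10s - 1).

4(64s^4 + 64s^3 + 36s^2 + 10s - 1)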